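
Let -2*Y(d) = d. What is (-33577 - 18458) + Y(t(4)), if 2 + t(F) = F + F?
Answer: -52038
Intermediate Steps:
t(F) = -2 + 2*F (t(F) = -2 + (F + F) = -2 + 2*F)
Y(d) = -d/2
(-33577 - 18458) + Y(t(4)) = (-33577 - 18458) - (-2 + 2*4)/2 = -52035 - (-2 + 8)/2 = -52035 - 1/2*6 = -52035 - 3 = -52038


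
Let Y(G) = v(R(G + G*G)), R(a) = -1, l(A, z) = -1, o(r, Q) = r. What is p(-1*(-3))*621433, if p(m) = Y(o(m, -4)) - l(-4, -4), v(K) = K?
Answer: 0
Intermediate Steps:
Y(G) = -1
p(m) = 0 (p(m) = -1 - 1*(-1) = -1 + 1 = 0)
p(-1*(-3))*621433 = 0*621433 = 0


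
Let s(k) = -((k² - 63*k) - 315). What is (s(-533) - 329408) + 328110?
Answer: -318651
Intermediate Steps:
s(k) = 315 - k² + 63*k (s(k) = -(-315 + k² - 63*k) = 315 - k² + 63*k)
(s(-533) - 329408) + 328110 = ((315 - 1*(-533)² + 63*(-533)) - 329408) + 328110 = ((315 - 1*284089 - 33579) - 329408) + 328110 = ((315 - 284089 - 33579) - 329408) + 328110 = (-317353 - 329408) + 328110 = -646761 + 328110 = -318651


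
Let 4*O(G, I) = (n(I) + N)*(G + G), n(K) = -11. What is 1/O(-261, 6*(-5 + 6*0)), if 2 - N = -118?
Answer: -2/28449 ≈ -7.0301e-5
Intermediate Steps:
N = 120 (N = 2 - 1*(-118) = 2 + 118 = 120)
O(G, I) = 109*G/2 (O(G, I) = ((-11 + 120)*(G + G))/4 = (109*(2*G))/4 = (218*G)/4 = 109*G/2)
1/O(-261, 6*(-5 + 6*0)) = 1/((109/2)*(-261)) = 1/(-28449/2) = -2/28449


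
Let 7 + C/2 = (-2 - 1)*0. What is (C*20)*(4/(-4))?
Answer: 280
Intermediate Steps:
C = -14 (C = -14 + 2*((-2 - 1)*0) = -14 + 2*(-3*0) = -14 + 2*0 = -14 + 0 = -14)
(C*20)*(4/(-4)) = (-14*20)*(4/(-4)) = -1120*(-1)/4 = -280*(-1) = 280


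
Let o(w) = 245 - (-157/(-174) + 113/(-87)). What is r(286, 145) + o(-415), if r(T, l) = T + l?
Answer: 39231/58 ≈ 676.40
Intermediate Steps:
o(w) = 14233/58 (o(w) = 245 - (-157*(-1/174) + 113*(-1/87)) = 245 - (157/174 - 113/87) = 245 - 1*(-23/58) = 245 + 23/58 = 14233/58)
r(286, 145) + o(-415) = (286 + 145) + 14233/58 = 431 + 14233/58 = 39231/58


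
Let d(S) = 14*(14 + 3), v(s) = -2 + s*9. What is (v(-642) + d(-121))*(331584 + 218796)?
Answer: -3050205960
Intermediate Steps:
v(s) = -2 + 9*s
d(S) = 238 (d(S) = 14*17 = 238)
(v(-642) + d(-121))*(331584 + 218796) = ((-2 + 9*(-642)) + 238)*(331584 + 218796) = ((-2 - 5778) + 238)*550380 = (-5780 + 238)*550380 = -5542*550380 = -3050205960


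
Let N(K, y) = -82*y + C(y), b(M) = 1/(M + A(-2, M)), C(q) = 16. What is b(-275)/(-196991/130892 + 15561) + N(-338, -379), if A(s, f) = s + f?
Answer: 8739051164302489/281052652098 ≈ 31094.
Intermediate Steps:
A(s, f) = f + s
b(M) = 1/(-2 + 2*M) (b(M) = 1/(M + (M - 2)) = 1/(M + (-2 + M)) = 1/(-2 + 2*M))
N(K, y) = 16 - 82*y (N(K, y) = -82*y + 16 = 16 - 82*y)
b(-275)/(-196991/130892 + 15561) + N(-338, -379) = (1/(2*(-1 - 275)))/(-196991/130892 + 15561) + (16 - 82*(-379)) = ((½)/(-276))/(-196991*1/130892 + 15561) + (16 + 31078) = ((½)*(-1/276))/(-196991/130892 + 15561) + 31094 = -1/(552*2036613421/130892) + 31094 = -1/552*130892/2036613421 + 31094 = -32723/281052652098 + 31094 = 8739051164302489/281052652098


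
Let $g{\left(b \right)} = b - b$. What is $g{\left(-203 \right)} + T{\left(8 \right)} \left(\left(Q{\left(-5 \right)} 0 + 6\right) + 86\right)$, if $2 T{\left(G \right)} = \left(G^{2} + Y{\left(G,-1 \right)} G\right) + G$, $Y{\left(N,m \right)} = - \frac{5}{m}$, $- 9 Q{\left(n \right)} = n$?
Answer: $5152$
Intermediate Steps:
$g{\left(b \right)} = 0$
$Q{\left(n \right)} = - \frac{n}{9}$
$T{\left(G \right)} = \frac{G^{2}}{2} + 3 G$ ($T{\left(G \right)} = \frac{\left(G^{2} + - \frac{5}{-1} G\right) + G}{2} = \frac{\left(G^{2} + \left(-5\right) \left(-1\right) G\right) + G}{2} = \frac{\left(G^{2} + 5 G\right) + G}{2} = \frac{G^{2} + 6 G}{2} = \frac{G^{2}}{2} + 3 G$)
$g{\left(-203 \right)} + T{\left(8 \right)} \left(\left(Q{\left(-5 \right)} 0 + 6\right) + 86\right) = 0 + \frac{1}{2} \cdot 8 \left(6 + 8\right) \left(\left(\left(- \frac{1}{9}\right) \left(-5\right) 0 + 6\right) + 86\right) = 0 + \frac{1}{2} \cdot 8 \cdot 14 \left(\left(\frac{5}{9} \cdot 0 + 6\right) + 86\right) = 0 + 56 \left(\left(0 + 6\right) + 86\right) = 0 + 56 \left(6 + 86\right) = 0 + 56 \cdot 92 = 0 + 5152 = 5152$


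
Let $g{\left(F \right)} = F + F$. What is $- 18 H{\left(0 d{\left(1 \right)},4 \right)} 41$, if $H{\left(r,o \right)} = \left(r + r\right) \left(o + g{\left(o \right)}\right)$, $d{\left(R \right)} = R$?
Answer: $0$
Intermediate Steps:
$g{\left(F \right)} = 2 F$
$H{\left(r,o \right)} = 6 o r$ ($H{\left(r,o \right)} = \left(r + r\right) \left(o + 2 o\right) = 2 r 3 o = 6 o r$)
$- 18 H{\left(0 d{\left(1 \right)},4 \right)} 41 = - 18 \cdot 6 \cdot 4 \cdot 0 \cdot 1 \cdot 41 = - 18 \cdot 6 \cdot 4 \cdot 0 \cdot 41 = \left(-18\right) 0 \cdot 41 = 0 \cdot 41 = 0$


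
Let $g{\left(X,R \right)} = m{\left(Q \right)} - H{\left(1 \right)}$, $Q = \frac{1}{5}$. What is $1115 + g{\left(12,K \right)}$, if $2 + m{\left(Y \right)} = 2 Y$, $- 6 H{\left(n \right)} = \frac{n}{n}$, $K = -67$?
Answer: $\frac{33407}{30} \approx 1113.6$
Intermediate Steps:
$H{\left(n \right)} = - \frac{1}{6}$ ($H{\left(n \right)} = - \frac{n \frac{1}{n}}{6} = \left(- \frac{1}{6}\right) 1 = - \frac{1}{6}$)
$Q = \frac{1}{5} \approx 0.2$
$m{\left(Y \right)} = -2 + 2 Y$
$g{\left(X,R \right)} = - \frac{43}{30}$ ($g{\left(X,R \right)} = \left(-2 + 2 \cdot \frac{1}{5}\right) - - \frac{1}{6} = \left(-2 + \frac{2}{5}\right) + \frac{1}{6} = - \frac{8}{5} + \frac{1}{6} = - \frac{43}{30}$)
$1115 + g{\left(12,K \right)} = 1115 - \frac{43}{30} = \frac{33407}{30}$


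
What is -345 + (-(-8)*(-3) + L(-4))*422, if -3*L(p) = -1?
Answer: -30997/3 ≈ -10332.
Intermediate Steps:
L(p) = ⅓ (L(p) = -⅓*(-1) = ⅓)
-345 + (-(-8)*(-3) + L(-4))*422 = -345 + (-(-8)*(-3) + ⅓)*422 = -345 + (-4*6 + ⅓)*422 = -345 + (-24 + ⅓)*422 = -345 - 71/3*422 = -345 - 29962/3 = -30997/3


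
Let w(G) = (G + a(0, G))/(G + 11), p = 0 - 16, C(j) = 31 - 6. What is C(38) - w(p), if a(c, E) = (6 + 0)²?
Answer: 29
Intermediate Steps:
C(j) = 25
a(c, E) = 36 (a(c, E) = 6² = 36)
p = -16
w(G) = (36 + G)/(11 + G) (w(G) = (G + 36)/(G + 11) = (36 + G)/(11 + G))
C(38) - w(p) = 25 - (36 - 16)/(11 - 16) = 25 - 20/(-5) = 25 - (-1)*20/5 = 25 - 1*(-4) = 25 + 4 = 29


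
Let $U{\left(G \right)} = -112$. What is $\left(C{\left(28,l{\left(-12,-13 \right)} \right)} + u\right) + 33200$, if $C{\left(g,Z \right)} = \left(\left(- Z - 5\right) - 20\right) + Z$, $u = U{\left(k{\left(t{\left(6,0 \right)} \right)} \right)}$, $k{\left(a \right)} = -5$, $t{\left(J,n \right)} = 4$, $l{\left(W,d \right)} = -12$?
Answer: $33063$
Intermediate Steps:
$u = -112$
$C{\left(g,Z \right)} = -25$ ($C{\left(g,Z \right)} = \left(\left(-5 - Z\right) - 20\right) + Z = \left(-25 - Z\right) + Z = -25$)
$\left(C{\left(28,l{\left(-12,-13 \right)} \right)} + u\right) + 33200 = \left(-25 - 112\right) + 33200 = -137 + 33200 = 33063$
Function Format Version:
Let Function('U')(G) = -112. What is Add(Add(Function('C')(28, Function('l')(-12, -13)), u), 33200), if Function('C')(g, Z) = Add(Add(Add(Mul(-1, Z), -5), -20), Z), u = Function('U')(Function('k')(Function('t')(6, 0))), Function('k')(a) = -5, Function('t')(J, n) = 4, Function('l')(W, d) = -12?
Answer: 33063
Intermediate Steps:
u = -112
Function('C')(g, Z) = -25 (Function('C')(g, Z) = Add(Add(Add(-5, Mul(-1, Z)), -20), Z) = Add(Add(-25, Mul(-1, Z)), Z) = -25)
Add(Add(Function('C')(28, Function('l')(-12, -13)), u), 33200) = Add(Add(-25, -112), 33200) = Add(-137, 33200) = 33063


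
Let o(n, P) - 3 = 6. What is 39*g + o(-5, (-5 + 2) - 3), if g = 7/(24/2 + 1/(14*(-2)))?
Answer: 10659/335 ≈ 31.818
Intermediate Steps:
o(n, P) = 9 (o(n, P) = 3 + 6 = 9)
g = 196/335 (g = 7/(24*(1/2) + (1/14)*(-1/2)) = 7/(12 - 1/28) = 7/(335/28) = 7*(28/335) = 196/335 ≈ 0.58507)
39*g + o(-5, (-5 + 2) - 3) = 39*(196/335) + 9 = 7644/335 + 9 = 10659/335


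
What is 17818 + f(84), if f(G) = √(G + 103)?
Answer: 17818 + √187 ≈ 17832.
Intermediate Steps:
f(G) = √(103 + G)
17818 + f(84) = 17818 + √(103 + 84) = 17818 + √187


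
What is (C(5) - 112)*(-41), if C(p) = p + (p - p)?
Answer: 4387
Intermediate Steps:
C(p) = p (C(p) = p + 0 = p)
(C(5) - 112)*(-41) = (5 - 112)*(-41) = -107*(-41) = 4387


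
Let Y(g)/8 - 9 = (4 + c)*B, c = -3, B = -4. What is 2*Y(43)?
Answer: 80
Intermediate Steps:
Y(g) = 40 (Y(g) = 72 + 8*((4 - 3)*(-4)) = 72 + 8*(1*(-4)) = 72 + 8*(-4) = 72 - 32 = 40)
2*Y(43) = 2*40 = 80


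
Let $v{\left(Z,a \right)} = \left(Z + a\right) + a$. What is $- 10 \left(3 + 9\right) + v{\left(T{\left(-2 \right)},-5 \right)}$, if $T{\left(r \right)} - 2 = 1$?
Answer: $-127$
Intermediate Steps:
$T{\left(r \right)} = 3$ ($T{\left(r \right)} = 2 + 1 = 3$)
$v{\left(Z,a \right)} = Z + 2 a$
$- 10 \left(3 + 9\right) + v{\left(T{\left(-2 \right)},-5 \right)} = - 10 \left(3 + 9\right) + \left(3 + 2 \left(-5\right)\right) = \left(-10\right) 12 + \left(3 - 10\right) = -120 - 7 = -127$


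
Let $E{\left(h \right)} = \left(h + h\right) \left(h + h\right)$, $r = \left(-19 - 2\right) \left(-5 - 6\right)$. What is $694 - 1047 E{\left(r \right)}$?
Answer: $-223475174$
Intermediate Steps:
$r = 231$ ($r = \left(-21\right) \left(-11\right) = 231$)
$E{\left(h \right)} = 4 h^{2}$ ($E{\left(h \right)} = 2 h 2 h = 4 h^{2}$)
$694 - 1047 E{\left(r \right)} = 694 - 1047 \cdot 4 \cdot 231^{2} = 694 - 1047 \cdot 4 \cdot 53361 = 694 - 223475868 = -223475174$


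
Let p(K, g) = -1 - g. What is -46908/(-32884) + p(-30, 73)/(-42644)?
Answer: 250347271/175288162 ≈ 1.4282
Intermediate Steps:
-46908/(-32884) + p(-30, 73)/(-42644) = -46908/(-32884) + (-1 - 1*73)/(-42644) = -46908*(-1/32884) + (-1 - 73)*(-1/42644) = 11727/8221 - 74*(-1/42644) = 11727/8221 + 37/21322 = 250347271/175288162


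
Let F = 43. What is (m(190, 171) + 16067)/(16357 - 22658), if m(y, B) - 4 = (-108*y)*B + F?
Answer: 3492806/6301 ≈ 554.33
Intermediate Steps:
m(y, B) = 47 - 108*B*y (m(y, B) = 4 + ((-108*y)*B + 43) = 4 + (-108*B*y + 43) = 4 + (43 - 108*B*y) = 47 - 108*B*y)
(m(190, 171) + 16067)/(16357 - 22658) = ((47 - 108*171*190) + 16067)/(16357 - 22658) = ((47 - 3508920) + 16067)/(-6301) = (-3508873 + 16067)*(-1/6301) = -3492806*(-1/6301) = 3492806/6301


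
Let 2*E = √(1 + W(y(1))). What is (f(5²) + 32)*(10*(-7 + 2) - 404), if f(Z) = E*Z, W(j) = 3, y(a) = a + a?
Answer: -25878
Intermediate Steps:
y(a) = 2*a
E = 1 (E = √(1 + 3)/2 = √4/2 = (½)*2 = 1)
f(Z) = Z (f(Z) = 1*Z = Z)
(f(5²) + 32)*(10*(-7 + 2) - 404) = (5² + 32)*(10*(-7 + 2) - 404) = (25 + 32)*(10*(-5) - 404) = 57*(-50 - 404) = 57*(-454) = -25878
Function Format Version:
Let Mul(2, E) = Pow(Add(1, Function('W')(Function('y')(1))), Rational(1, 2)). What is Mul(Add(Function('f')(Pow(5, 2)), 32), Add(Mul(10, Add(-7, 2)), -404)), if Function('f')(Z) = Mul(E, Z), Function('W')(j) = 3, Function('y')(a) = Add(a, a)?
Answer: -25878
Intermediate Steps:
Function('y')(a) = Mul(2, a)
E = 1 (E = Mul(Rational(1, 2), Pow(Add(1, 3), Rational(1, 2))) = Mul(Rational(1, 2), Pow(4, Rational(1, 2))) = Mul(Rational(1, 2), 2) = 1)
Function('f')(Z) = Z (Function('f')(Z) = Mul(1, Z) = Z)
Mul(Add(Function('f')(Pow(5, 2)), 32), Add(Mul(10, Add(-7, 2)), -404)) = Mul(Add(Pow(5, 2), 32), Add(Mul(10, Add(-7, 2)), -404)) = Mul(Add(25, 32), Add(Mul(10, -5), -404)) = Mul(57, Add(-50, -404)) = Mul(57, -454) = -25878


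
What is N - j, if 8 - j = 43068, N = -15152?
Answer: 27908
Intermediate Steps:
j = -43060 (j = 8 - 1*43068 = 8 - 43068 = -43060)
N - j = -15152 - 1*(-43060) = -15152 + 43060 = 27908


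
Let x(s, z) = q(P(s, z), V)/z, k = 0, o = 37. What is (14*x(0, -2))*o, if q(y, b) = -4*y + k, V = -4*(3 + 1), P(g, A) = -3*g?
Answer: 0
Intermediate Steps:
V = -16 (V = -4*4 = -16)
q(y, b) = -4*y (q(y, b) = -4*y + 0 = -4*y)
x(s, z) = 12*s/z (x(s, z) = (-(-12)*s)/z = (12*s)/z = 12*s/z)
(14*x(0, -2))*o = (14*(12*0/(-2)))*37 = (14*(12*0*(-1/2)))*37 = (14*0)*37 = 0*37 = 0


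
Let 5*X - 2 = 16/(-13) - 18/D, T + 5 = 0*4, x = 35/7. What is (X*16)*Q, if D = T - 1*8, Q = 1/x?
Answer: 448/325 ≈ 1.3785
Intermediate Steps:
x = 5 (x = 35*(1/7) = 5)
Q = 1/5 ≈ 0.20000
T = -5 (T = -5 + 0*4 = -5 + 0 = -5)
D = -13 (D = -5 - 1*8 = -5 - 8 = -13)
X = 28/65 (X = 2/5 + (16/(-13) - 18/(-13))/5 = 2/5 + (16*(-1/13) - 18*(-1/13))/5 = 2/5 + (-16/13 + 18/13)/5 = 2/5 + (1/5)*(2/13) = 2/5 + 2/65 = 28/65 ≈ 0.43077)
(X*16)*Q = ((28/65)*16)*(1/5) = (448/65)*(1/5) = 448/325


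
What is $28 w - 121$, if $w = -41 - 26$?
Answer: $-1997$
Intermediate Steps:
$w = -67$ ($w = -41 - 26 = -67$)
$28 w - 121 = 28 \left(-67\right) - 121 = -1876 - 121 = -1997$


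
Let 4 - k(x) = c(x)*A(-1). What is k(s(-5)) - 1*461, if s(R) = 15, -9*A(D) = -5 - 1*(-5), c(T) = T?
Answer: -457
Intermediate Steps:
A(D) = 0 (A(D) = -(-5 - 1*(-5))/9 = -(-5 + 5)/9 = -1/9*0 = 0)
k(x) = 4 (k(x) = 4 - x*0 = 4 - 1*0 = 4 + 0 = 4)
k(s(-5)) - 1*461 = 4 - 1*461 = 4 - 461 = -457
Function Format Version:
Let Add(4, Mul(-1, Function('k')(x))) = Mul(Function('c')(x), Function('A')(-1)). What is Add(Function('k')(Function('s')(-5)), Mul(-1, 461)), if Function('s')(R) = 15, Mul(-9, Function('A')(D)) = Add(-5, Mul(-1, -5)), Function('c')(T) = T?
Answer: -457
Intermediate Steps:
Function('A')(D) = 0 (Function('A')(D) = Mul(Rational(-1, 9), Add(-5, Mul(-1, -5))) = Mul(Rational(-1, 9), Add(-5, 5)) = Mul(Rational(-1, 9), 0) = 0)
Function('k')(x) = 4 (Function('k')(x) = Add(4, Mul(-1, Mul(x, 0))) = Add(4, Mul(-1, 0)) = Add(4, 0) = 4)
Add(Function('k')(Function('s')(-5)), Mul(-1, 461)) = Add(4, Mul(-1, 461)) = Add(4, -461) = -457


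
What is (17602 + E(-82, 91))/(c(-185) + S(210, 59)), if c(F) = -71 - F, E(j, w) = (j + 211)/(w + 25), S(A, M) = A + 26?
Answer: 2041961/40600 ≈ 50.295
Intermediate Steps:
S(A, M) = 26 + A
E(j, w) = (211 + j)/(25 + w)
(17602 + E(-82, 91))/(c(-185) + S(210, 59)) = (17602 + (211 - 82)/(25 + 91))/((-71 - 1*(-185)) + (26 + 210)) = (17602 + 129/116)/((-71 + 185) + 236) = (17602 + (1/116)*129)/(114 + 236) = (17602 + 129/116)/350 = (2041961/116)*(1/350) = 2041961/40600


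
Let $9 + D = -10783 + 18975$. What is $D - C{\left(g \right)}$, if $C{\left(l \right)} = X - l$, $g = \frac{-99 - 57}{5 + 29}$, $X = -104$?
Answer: $\frac{140801}{17} \approx 8282.4$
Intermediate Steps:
$D = 8183$ ($D = -9 + \left(-10783 + 18975\right) = -9 + 8192 = 8183$)
$g = - \frac{78}{17}$ ($g = - \frac{156}{34} = \left(-156\right) \frac{1}{34} = - \frac{78}{17} \approx -4.5882$)
$C{\left(l \right)} = -104 - l$
$D - C{\left(g \right)} = 8183 - \left(-104 - - \frac{78}{17}\right) = 8183 - \left(-104 + \frac{78}{17}\right) = 8183 - - \frac{1690}{17} = 8183 + \frac{1690}{17} = \frac{140801}{17}$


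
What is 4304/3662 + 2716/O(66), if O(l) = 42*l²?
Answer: 14238775/11963754 ≈ 1.1902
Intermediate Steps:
4304/3662 + 2716/O(66) = 4304/3662 + 2716/((42*66²)) = 4304*(1/3662) + 2716/((42*4356)) = 2152/1831 + 2716/182952 = 2152/1831 + 2716*(1/182952) = 2152/1831 + 97/6534 = 14238775/11963754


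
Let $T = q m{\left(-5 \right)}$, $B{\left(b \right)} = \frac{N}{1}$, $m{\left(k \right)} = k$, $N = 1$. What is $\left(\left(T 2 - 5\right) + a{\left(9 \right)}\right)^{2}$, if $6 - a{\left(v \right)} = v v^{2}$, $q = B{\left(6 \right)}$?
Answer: $544644$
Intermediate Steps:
$B{\left(b \right)} = 1$ ($B{\left(b \right)} = 1 \cdot 1^{-1} = 1 \cdot 1 = 1$)
$q = 1$
$a{\left(v \right)} = 6 - v^{3}$ ($a{\left(v \right)} = 6 - v v^{2} = 6 - v^{3}$)
$T = -5$ ($T = 1 \left(-5\right) = -5$)
$\left(\left(T 2 - 5\right) + a{\left(9 \right)}\right)^{2} = \left(\left(\left(-5\right) 2 - 5\right) + \left(6 - 9^{3}\right)\right)^{2} = \left(\left(-10 - 5\right) + \left(6 - 729\right)\right)^{2} = \left(-15 + \left(6 - 729\right)\right)^{2} = \left(-15 - 723\right)^{2} = \left(-738\right)^{2} = 544644$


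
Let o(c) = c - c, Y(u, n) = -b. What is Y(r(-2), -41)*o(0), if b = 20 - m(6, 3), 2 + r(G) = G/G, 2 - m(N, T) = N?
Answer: 0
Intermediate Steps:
m(N, T) = 2 - N
r(G) = -1 (r(G) = -2 + G/G = -2 + 1 = -1)
b = 24 (b = 20 - (2 - 1*6) = 20 - (2 - 6) = 20 - 1*(-4) = 20 + 4 = 24)
Y(u, n) = -24 (Y(u, n) = -1*24 = -24)
o(c) = 0
Y(r(-2), -41)*o(0) = -24*0 = 0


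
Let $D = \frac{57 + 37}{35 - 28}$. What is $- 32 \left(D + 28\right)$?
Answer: $- \frac{9280}{7} \approx -1325.7$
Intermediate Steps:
$D = \frac{94}{7} \approx 13.429$
$- 32 \left(D + 28\right) = - 32 \left(\frac{94}{7} + 28\right) = \left(-32\right) \frac{290}{7} = - \frac{9280}{7}$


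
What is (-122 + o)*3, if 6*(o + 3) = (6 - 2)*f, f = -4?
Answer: -383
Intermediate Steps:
o = -17/3 (o = -3 + ((6 - 2)*(-4))/6 = -3 + (4*(-4))/6 = -3 + (⅙)*(-16) = -3 - 8/3 = -17/3 ≈ -5.6667)
(-122 + o)*3 = (-122 - 17/3)*3 = -383/3*3 = -383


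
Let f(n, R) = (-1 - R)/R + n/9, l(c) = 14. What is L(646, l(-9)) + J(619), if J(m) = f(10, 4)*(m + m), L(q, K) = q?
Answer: 8533/18 ≈ 474.06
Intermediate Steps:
f(n, R) = n/9 + (-1 - R)/R (f(n, R) = (-1 - R)/R + n*(⅑) = (-1 - R)/R + n/9 = n/9 + (-1 - R)/R)
J(m) = -5*m/18 (J(m) = (-1 - 1/4 + (⅑)*10)*(m + m) = (-1 - 1*¼ + 10/9)*(2*m) = (-1 - ¼ + 10/9)*(2*m) = -5*m/18)
L(646, l(-9)) + J(619) = 646 - 5/18*619 = 646 - 3095/18 = 8533/18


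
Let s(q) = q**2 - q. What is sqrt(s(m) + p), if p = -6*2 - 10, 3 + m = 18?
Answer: 2*sqrt(47) ≈ 13.711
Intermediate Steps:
m = 15 (m = -3 + 18 = 15)
p = -22 (p = -12 - 10 = -22)
sqrt(s(m) + p) = sqrt(15*(-1 + 15) - 22) = sqrt(15*14 - 22) = sqrt(210 - 22) = sqrt(188) = 2*sqrt(47)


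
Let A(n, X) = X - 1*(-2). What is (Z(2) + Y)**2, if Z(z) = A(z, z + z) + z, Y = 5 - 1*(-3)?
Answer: 256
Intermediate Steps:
A(n, X) = 2 + X (A(n, X) = X + 2 = 2 + X)
Y = 8 (Y = 5 + 3 = 8)
Z(z) = 2 + 3*z (Z(z) = (2 + (z + z)) + z = (2 + 2*z) + z = 2 + 3*z)
(Z(2) + Y)**2 = ((2 + 3*2) + 8)**2 = ((2 + 6) + 8)**2 = (8 + 8)**2 = 16**2 = 256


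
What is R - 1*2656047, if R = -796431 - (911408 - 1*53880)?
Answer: -4310006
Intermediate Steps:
R = -1653959 (R = -796431 - (911408 - 53880) = -796431 - 1*857528 = -796431 - 857528 = -1653959)
R - 1*2656047 = -1653959 - 1*2656047 = -1653959 - 2656047 = -4310006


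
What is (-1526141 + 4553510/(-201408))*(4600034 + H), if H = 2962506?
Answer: -290573167881222065/25176 ≈ -1.1542e+13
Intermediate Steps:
(-1526141 + 4553510/(-201408))*(4600034 + H) = (-1526141 + 4553510/(-201408))*(4600034 + 2962506) = (-1526141 + 4553510*(-1/201408))*7562540 = (-1526141 - 2276755/100704)*7562540 = -153690780019/100704*7562540 = -290573167881222065/25176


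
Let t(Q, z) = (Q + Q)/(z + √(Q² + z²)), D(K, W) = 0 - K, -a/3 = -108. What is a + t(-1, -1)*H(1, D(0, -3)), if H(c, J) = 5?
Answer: 314 - 10*√2 ≈ 299.86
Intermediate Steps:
a = 324 (a = -3*(-108) = 324)
D(K, W) = -K
t(Q, z) = 2*Q/(z + √(Q² + z²)) (t(Q, z) = (2*Q)/(z + √(Q² + z²)) = 2*Q/(z + √(Q² + z²)))
a + t(-1, -1)*H(1, D(0, -3)) = 324 + (2*(-1)/(-1 + √((-1)² + (-1)²)))*5 = 324 + (2*(-1)/(-1 + √(1 + 1)))*5 = 324 + (2*(-1)/(-1 + √2))*5 = 324 - 2/(-1 + √2)*5 = 324 - 10/(-1 + √2)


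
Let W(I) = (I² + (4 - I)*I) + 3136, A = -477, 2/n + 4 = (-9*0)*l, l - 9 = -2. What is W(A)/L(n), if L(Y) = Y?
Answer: -2456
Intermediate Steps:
l = 7 (l = 9 - 2 = 7)
n = -½ (n = 2/(-4 - 9*0*7) = 2/(-4 + 0*7) = 2/(-4 + 0) = 2/(-4) = 2*(-¼) = -½ ≈ -0.50000)
W(I) = 3136 + I² + I*(4 - I) (W(I) = (I² + I*(4 - I)) + 3136 = 3136 + I² + I*(4 - I))
W(A)/L(n) = (3136 + 4*(-477))/(-½) = (3136 - 1908)*(-2) = 1228*(-2) = -2456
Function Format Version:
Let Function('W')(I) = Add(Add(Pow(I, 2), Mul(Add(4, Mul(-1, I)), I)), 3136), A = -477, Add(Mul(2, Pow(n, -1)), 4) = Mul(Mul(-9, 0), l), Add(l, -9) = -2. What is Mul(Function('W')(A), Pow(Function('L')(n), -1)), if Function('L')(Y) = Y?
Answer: -2456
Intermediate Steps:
l = 7 (l = Add(9, -2) = 7)
n = Rational(-1, 2) (n = Mul(2, Pow(Add(-4, Mul(Mul(-9, 0), 7)), -1)) = Mul(2, Pow(Add(-4, Mul(0, 7)), -1)) = Mul(2, Pow(Add(-4, 0), -1)) = Mul(2, Pow(-4, -1)) = Mul(2, Rational(-1, 4)) = Rational(-1, 2) ≈ -0.50000)
Function('W')(I) = Add(3136, Pow(I, 2), Mul(I, Add(4, Mul(-1, I)))) (Function('W')(I) = Add(Add(Pow(I, 2), Mul(I, Add(4, Mul(-1, I)))), 3136) = Add(3136, Pow(I, 2), Mul(I, Add(4, Mul(-1, I)))))
Mul(Function('W')(A), Pow(Function('L')(n), -1)) = Mul(Add(3136, Mul(4, -477)), Pow(Rational(-1, 2), -1)) = Mul(Add(3136, -1908), -2) = Mul(1228, -2) = -2456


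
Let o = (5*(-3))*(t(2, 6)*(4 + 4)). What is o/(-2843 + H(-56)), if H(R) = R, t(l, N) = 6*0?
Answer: 0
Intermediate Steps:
t(l, N) = 0
o = 0 (o = (5*(-3))*(0*(4 + 4)) = -0*8 = -15*0 = 0)
o/(-2843 + H(-56)) = 0/(-2843 - 56) = 0/(-2899) = -1/2899*0 = 0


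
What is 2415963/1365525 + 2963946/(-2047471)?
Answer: 299757272641/931957612425 ≈ 0.32164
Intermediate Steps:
2415963/1365525 + 2963946/(-2047471) = 2415963*(1/1365525) + 2963946*(-1/2047471) = 805321/455175 - 2963946/2047471 = 299757272641/931957612425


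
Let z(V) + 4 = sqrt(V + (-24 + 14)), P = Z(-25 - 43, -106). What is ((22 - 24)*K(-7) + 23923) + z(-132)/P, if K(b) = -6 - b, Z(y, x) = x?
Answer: 1267815/53 - I*sqrt(142)/106 ≈ 23921.0 - 0.11242*I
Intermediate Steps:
P = -106
z(V) = -4 + sqrt(-10 + V) (z(V) = -4 + sqrt(V + (-24 + 14)) = -4 + sqrt(V - 10) = -4 + sqrt(-10 + V))
((22 - 24)*K(-7) + 23923) + z(-132)/P = ((22 - 24)*(-6 - 1*(-7)) + 23923) + (-4 + sqrt(-10 - 132))/(-106) = (-2*(-6 + 7) + 23923) + (-4 + sqrt(-142))*(-1/106) = (-2*1 + 23923) + (-4 + I*sqrt(142))*(-1/106) = (-2 + 23923) + (2/53 - I*sqrt(142)/106) = 23921 + (2/53 - I*sqrt(142)/106) = 1267815/53 - I*sqrt(142)/106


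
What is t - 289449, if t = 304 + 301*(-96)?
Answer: -318041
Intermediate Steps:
t = -28592 (t = 304 - 28896 = -28592)
t - 289449 = -28592 - 289449 = -318041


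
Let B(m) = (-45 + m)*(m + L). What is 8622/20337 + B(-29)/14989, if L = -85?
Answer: 100266030/101610431 ≈ 0.98677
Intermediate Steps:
B(m) = (-85 + m)*(-45 + m) (B(m) = (-45 + m)*(m - 85) = (-45 + m)*(-85 + m) = (-85 + m)*(-45 + m))
8622/20337 + B(-29)/14989 = 8622/20337 + (3825 + (-29)**2 - 130*(-29))/14989 = 8622*(1/20337) + (3825 + 841 + 3770)*(1/14989) = 2874/6779 + 8436*(1/14989) = 2874/6779 + 8436/14989 = 100266030/101610431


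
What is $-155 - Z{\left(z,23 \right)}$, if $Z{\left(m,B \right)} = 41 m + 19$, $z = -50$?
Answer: $1876$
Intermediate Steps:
$Z{\left(m,B \right)} = 19 + 41 m$
$-155 - Z{\left(z,23 \right)} = -155 - \left(19 + 41 \left(-50\right)\right) = -155 - \left(19 - 2050\right) = -155 - -2031 = -155 + 2031 = 1876$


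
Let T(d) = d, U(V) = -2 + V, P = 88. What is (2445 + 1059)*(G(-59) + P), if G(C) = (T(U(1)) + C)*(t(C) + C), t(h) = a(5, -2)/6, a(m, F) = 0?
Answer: 12712512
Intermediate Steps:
t(h) = 0 (t(h) = 0/6 = 0*(⅙) = 0)
G(C) = C*(-1 + C) (G(C) = ((-2 + 1) + C)*(0 + C) = (-1 + C)*C = C*(-1 + C))
(2445 + 1059)*(G(-59) + P) = (2445 + 1059)*(-59*(-1 - 59) + 88) = 3504*(-59*(-60) + 88) = 3504*(3540 + 88) = 3504*3628 = 12712512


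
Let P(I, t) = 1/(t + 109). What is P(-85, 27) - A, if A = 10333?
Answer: -1405287/136 ≈ -10333.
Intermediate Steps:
P(I, t) = 1/(109 + t)
P(-85, 27) - A = 1/(109 + 27) - 1*10333 = 1/136 - 10333 = -1405287/136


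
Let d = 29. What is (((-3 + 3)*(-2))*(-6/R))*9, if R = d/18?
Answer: 0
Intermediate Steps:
R = 29/18 ≈ 1.6111
(((-3 + 3)*(-2))*(-6/R))*9 = (((-3 + 3)*(-2))*(-6/29/18))*9 = ((0*(-2))*(-6*18/29))*9 = (0*(-108/29))*9 = 0*9 = 0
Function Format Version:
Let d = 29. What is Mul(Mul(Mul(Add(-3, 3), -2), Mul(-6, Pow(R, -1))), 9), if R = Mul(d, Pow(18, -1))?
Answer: 0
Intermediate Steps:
R = Rational(29, 18) (R = Mul(29, Pow(18, -1)) = Mul(29, Rational(1, 18)) = Rational(29, 18) ≈ 1.6111)
Mul(Mul(Mul(Add(-3, 3), -2), Mul(-6, Pow(R, -1))), 9) = Mul(Mul(Mul(Add(-3, 3), -2), Mul(-6, Pow(Rational(29, 18), -1))), 9) = Mul(Mul(Mul(0, -2), Mul(-6, Rational(18, 29))), 9) = Mul(Mul(0, Rational(-108, 29)), 9) = Mul(0, 9) = 0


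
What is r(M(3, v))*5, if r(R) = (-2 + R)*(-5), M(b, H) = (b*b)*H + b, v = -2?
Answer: 425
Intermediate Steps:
M(b, H) = b + H*b² (M(b, H) = b²*H + b = H*b² + b = b + H*b²)
r(R) = 10 - 5*R
r(M(3, v))*5 = (10 - 15*(1 - 2*3))*5 = (10 - 15*(1 - 6))*5 = (10 - 15*(-5))*5 = (10 - 5*(-15))*5 = (10 + 75)*5 = 85*5 = 425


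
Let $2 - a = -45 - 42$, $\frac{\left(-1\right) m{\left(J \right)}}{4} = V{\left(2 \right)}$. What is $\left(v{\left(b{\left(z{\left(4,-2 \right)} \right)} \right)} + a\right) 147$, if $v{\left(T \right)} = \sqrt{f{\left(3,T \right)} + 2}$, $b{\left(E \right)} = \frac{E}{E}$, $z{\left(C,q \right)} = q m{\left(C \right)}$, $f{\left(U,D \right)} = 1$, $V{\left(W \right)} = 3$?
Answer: $13083 + 147 \sqrt{3} \approx 13338.0$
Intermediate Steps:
$m{\left(J \right)} = -12$ ($m{\left(J \right)} = \left(-4\right) 3 = -12$)
$z{\left(C,q \right)} = - 12 q$ ($z{\left(C,q \right)} = q \left(-12\right) = - 12 q$)
$b{\left(E \right)} = 1$
$a = 89$ ($a = 2 - \left(-45 - 42\right) = 2 - -87 = 2 + 87 = 89$)
$v{\left(T \right)} = \sqrt{3}$ ($v{\left(T \right)} = \sqrt{1 + 2} = \sqrt{3}$)
$\left(v{\left(b{\left(z{\left(4,-2 \right)} \right)} \right)} + a\right) 147 = \left(\sqrt{3} + 89\right) 147 = \left(89 + \sqrt{3}\right) 147 = 13083 + 147 \sqrt{3}$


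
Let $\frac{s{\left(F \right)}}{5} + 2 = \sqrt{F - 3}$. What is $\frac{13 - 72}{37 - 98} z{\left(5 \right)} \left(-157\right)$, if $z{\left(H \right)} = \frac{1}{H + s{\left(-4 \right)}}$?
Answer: $\frac{9263}{2440} + \frac{9263 i \sqrt{7}}{2440} \approx 3.7963 + 10.044 i$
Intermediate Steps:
$s{\left(F \right)} = -10 + 5 \sqrt{-3 + F}$ ($s{\left(F \right)} = -10 + 5 \sqrt{F - 3} = -10 + 5 \sqrt{-3 + F}$)
$z{\left(H \right)} = \frac{1}{-10 + H + 5 i \sqrt{7}}$ ($z{\left(H \right)} = \frac{1}{H - \left(10 - 5 \sqrt{-3 - 4}\right)} = \frac{1}{H - \left(10 - 5 \sqrt{-7}\right)} = \frac{1}{H - \left(10 - 5 i \sqrt{7}\right)} = \frac{1}{-10 + H + 5 i \sqrt{7}}$)
$\frac{13 - 72}{37 - 98} z{\left(5 \right)} \left(-157\right) = \frac{\left(13 - 72\right) \frac{1}{37 - 98}}{-10 + 5 + 5 i \sqrt{7}} \left(-157\right) = \frac{\left(-59\right) \frac{1}{-61}}{-5 + 5 i \sqrt{7}} \left(-157\right) = \frac{\left(-59\right) \left(- \frac{1}{61}\right)}{-5 + 5 i \sqrt{7}} \left(-157\right) = \frac{59}{61 \left(-5 + 5 i \sqrt{7}\right)} \left(-157\right) = - \frac{9263}{61 \left(-5 + 5 i \sqrt{7}\right)}$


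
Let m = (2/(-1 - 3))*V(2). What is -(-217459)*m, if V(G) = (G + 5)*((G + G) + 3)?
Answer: -10655491/2 ≈ -5.3277e+6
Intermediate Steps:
V(G) = (3 + 2*G)*(5 + G) (V(G) = (5 + G)*(2*G + 3) = (5 + G)*(3 + 2*G) = (3 + 2*G)*(5 + G))
m = -49/2 (m = (2/(-1 - 3))*(15 + 2*2² + 13*2) = (2/(-4))*(15 + 2*4 + 26) = (2*(-¼))*(15 + 8 + 26) = -½*49 = -49/2 ≈ -24.500)
-(-217459)*m = -(-217459)*(-49)/2 = -217459*49/2 = -10655491/2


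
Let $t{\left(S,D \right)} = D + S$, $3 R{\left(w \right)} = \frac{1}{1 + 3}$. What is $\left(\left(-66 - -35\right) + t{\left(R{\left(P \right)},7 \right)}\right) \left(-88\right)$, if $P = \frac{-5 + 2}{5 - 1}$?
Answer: $\frac{6314}{3} \approx 2104.7$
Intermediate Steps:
$P = - \frac{3}{4} \approx -0.75$
$R{\left(w \right)} = \frac{1}{12}$ ($R{\left(w \right)} = \frac{1}{3 \left(1 + 3\right)} = \frac{1}{3 \cdot 4} = \frac{1}{3} \cdot \frac{1}{4} = \frac{1}{12}$)
$\left(\left(-66 - -35\right) + t{\left(R{\left(P \right)},7 \right)}\right) \left(-88\right) = \left(\left(-66 - -35\right) + \left(7 + \frac{1}{12}\right)\right) \left(-88\right) = \left(\left(-66 + 35\right) + \frac{85}{12}\right) \left(-88\right) = \left(-31 + \frac{85}{12}\right) \left(-88\right) = \left(- \frac{287}{12}\right) \left(-88\right) = \frac{6314}{3}$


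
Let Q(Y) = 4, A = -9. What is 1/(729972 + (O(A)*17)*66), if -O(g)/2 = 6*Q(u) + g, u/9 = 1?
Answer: 1/696312 ≈ 1.4361e-6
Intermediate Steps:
u = 9 (u = 9*1 = 9)
O(g) = -48 - 2*g (O(g) = -2*(6*4 + g) = -2*(24 + g) = -48 - 2*g)
1/(729972 + (O(A)*17)*66) = 1/(729972 + ((-48 - 2*(-9))*17)*66) = 1/(729972 + ((-48 + 18)*17)*66) = 1/(729972 - 30*17*66) = 1/(729972 - 510*66) = 1/(729972 - 33660) = 1/696312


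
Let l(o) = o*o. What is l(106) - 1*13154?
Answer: -1918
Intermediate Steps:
l(o) = o²
l(106) - 1*13154 = 106² - 1*13154 = 11236 - 13154 = -1918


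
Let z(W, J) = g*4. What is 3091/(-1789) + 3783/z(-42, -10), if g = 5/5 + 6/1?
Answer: 6681239/50092 ≈ 133.38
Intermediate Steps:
g = 7 (g = 5*(⅕) + 6*1 = 1 + 6 = 7)
z(W, J) = 28 (z(W, J) = 7*4 = 28)
3091/(-1789) + 3783/z(-42, -10) = 3091/(-1789) + 3783/28 = 3091*(-1/1789) + 3783*(1/28) = -3091/1789 + 3783/28 = 6681239/50092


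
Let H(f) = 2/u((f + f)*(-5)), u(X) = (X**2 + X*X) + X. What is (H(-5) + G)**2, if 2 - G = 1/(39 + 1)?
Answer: 1592249409/408040000 ≈ 3.9022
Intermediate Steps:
u(X) = X + 2*X**2 (u(X) = (X**2 + X**2) + X = 2*X**2 + X = X + 2*X**2)
H(f) = -1/(5*f*(1 - 20*f)) (H(f) = 2/((((f + f)*(-5))*(1 + 2*((f + f)*(-5))))) = 2/((((2*f)*(-5))*(1 + 2*((2*f)*(-5))))) = 2/(((-10*f)*(1 + 2*(-10*f)))) = 2/(((-10*f)*(1 - 20*f))) = 2/((-10*f*(1 - 20*f))) = 2*(-1/(10*f*(1 - 20*f))) = -1/(5*f*(1 - 20*f)))
G = 79/40 (G = 2 - 1/(39 + 1) = 2 - 1/40 = 79/40 ≈ 1.9750)
(H(-5) + G)**2 = ((1/5)/(-5*(-1 + 20*(-5))) + 79/40)**2 = ((1/5)*(-1/5)/(-1 - 100) + 79/40)**2 = ((1/5)*(-1/5)/(-101) + 79/40)**2 = ((1/5)*(-1/5)*(-1/101) + 79/40)**2 = (1/2525 + 79/40)**2 = (39903/20200)**2 = 1592249409/408040000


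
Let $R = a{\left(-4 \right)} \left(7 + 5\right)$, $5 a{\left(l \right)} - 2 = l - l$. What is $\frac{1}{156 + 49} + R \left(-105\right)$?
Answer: $- \frac{103319}{205} \approx -504.0$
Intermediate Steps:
$a{\left(l \right)} = \frac{2}{5}$ ($a{\left(l \right)} = \frac{2}{5} + \frac{l - l}{5} = \frac{2}{5} + \frac{1}{5} \cdot 0 = \frac{2}{5} + 0 = \frac{2}{5}$)
$R = \frac{24}{5}$ ($R = \frac{2 \left(7 + 5\right)}{5} = \frac{2}{5} \cdot 12 = \frac{24}{5} \approx 4.8$)
$\frac{1}{156 + 49} + R \left(-105\right) = \frac{1}{156 + 49} + \frac{24}{5} \left(-105\right) = \frac{1}{205} - 504 = - \frac{103319}{205}$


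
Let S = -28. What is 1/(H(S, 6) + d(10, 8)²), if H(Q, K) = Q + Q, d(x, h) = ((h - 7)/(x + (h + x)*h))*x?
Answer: -5929/331999 ≈ -0.017858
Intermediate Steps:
d(x, h) = x*(-7 + h)/(x + h*(h + x)) (d(x, h) = ((-7 + h)/(x + h*(h + x)))*x = x*(-7 + h)/(x + h*(h + x)))
H(Q, K) = 2*Q
1/(H(S, 6) + d(10, 8)²) = 1/(2*(-28) + (10*(-7 + 8)/(10 + 8² + 8*10))²) = 1/(-56 + (10*1/(10 + 64 + 80))²) = 1/(-56 + (10*1/154)²) = 1/(-56 + (10*(1/154)*1)²) = 1/(-56 + (5/77)²) = 1/(-56 + 25/5929) = 1/(-331999/5929) = -5929/331999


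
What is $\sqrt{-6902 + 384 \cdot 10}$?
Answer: $i \sqrt{3062} \approx 55.335 i$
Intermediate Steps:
$\sqrt{-6902 + 384 \cdot 10} = \sqrt{-6902 + 3840} = \sqrt{-3062} = i \sqrt{3062}$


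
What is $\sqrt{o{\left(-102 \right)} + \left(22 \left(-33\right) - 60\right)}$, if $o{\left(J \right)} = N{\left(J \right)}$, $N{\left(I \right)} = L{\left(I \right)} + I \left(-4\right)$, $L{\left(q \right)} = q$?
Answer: $4 i \sqrt{30} \approx 21.909 i$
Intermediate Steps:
$N{\left(I \right)} = - 3 I$ ($N{\left(I \right)} = I + I \left(-4\right) = I - 4 I = - 3 I$)
$o{\left(J \right)} = - 3 J$
$\sqrt{o{\left(-102 \right)} + \left(22 \left(-33\right) - 60\right)} = \sqrt{\left(-3\right) \left(-102\right) + \left(22 \left(-33\right) - 60\right)} = \sqrt{306 - 786} = \sqrt{-480} = 4 i \sqrt{30}$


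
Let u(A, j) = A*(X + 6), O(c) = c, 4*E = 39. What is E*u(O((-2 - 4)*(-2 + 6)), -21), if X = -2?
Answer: -936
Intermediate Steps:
E = 39/4 (E = (1/4)*39 = 39/4 ≈ 9.7500)
u(A, j) = 4*A (u(A, j) = A*(-2 + 6) = A*4 = 4*A)
E*u(O((-2 - 4)*(-2 + 6)), -21) = 39*(4*((-2 - 4)*(-2 + 6)))/4 = 39*(4*(-6*4))/4 = 39*(4*(-24))/4 = (39/4)*(-96) = -936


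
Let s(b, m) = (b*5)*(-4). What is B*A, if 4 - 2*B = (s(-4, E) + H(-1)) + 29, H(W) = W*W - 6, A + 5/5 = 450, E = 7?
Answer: -22450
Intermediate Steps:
A = 449 (A = -1 + 450 = 449)
s(b, m) = -20*b (s(b, m) = (5*b)*(-4) = -20*b)
H(W) = -6 + W² (H(W) = W² - 6 = -6 + W²)
B = -50 (B = 2 - ((-20*(-4) + (-6 + (-1)²)) + 29)/2 = 2 - ((80 + (-6 + 1)) + 29)/2 = 2 - ((80 - 5) + 29)/2 = 2 - (75 + 29)/2 = 2 - ½*104 = 2 - 52 = -50)
B*A = -50*449 = -22450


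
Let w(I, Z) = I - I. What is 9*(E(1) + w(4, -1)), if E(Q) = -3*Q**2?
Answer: -27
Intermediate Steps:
w(I, Z) = 0
9*(E(1) + w(4, -1)) = 9*(-3*1**2 + 0) = 9*(-3*1 + 0) = 9*(-3 + 0) = 9*(-3) = -27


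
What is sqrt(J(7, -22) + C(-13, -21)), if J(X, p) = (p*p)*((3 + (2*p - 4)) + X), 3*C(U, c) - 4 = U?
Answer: I*sqrt(18395) ≈ 135.63*I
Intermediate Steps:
C(U, c) = 4/3 + U/3
J(X, p) = p**2*(-1 + X + 2*p) (J(X, p) = p**2*((3 + (-4 + 2*p)) + X) = p**2*((-1 + 2*p) + X) = p**2*(-1 + X + 2*p))
sqrt(J(7, -22) + C(-13, -21)) = sqrt((-22)**2*(-1 + 7 + 2*(-22)) + (4/3 + (1/3)*(-13))) = sqrt(484*(-1 + 7 - 44) + (4/3 - 13/3)) = sqrt(484*(-38) - 3) = sqrt(-18392 - 3) = sqrt(-18395) = I*sqrt(18395)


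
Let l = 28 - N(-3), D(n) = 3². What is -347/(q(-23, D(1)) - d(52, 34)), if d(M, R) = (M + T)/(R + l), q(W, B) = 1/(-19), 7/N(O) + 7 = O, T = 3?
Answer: 19779/53 ≈ 373.19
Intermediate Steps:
N(O) = 7/(-7 + O)
D(n) = 9
l = 287/10 (l = 28 - 7/(-7 - 3) = 28 - 7/(-10) = 28 - 7*(-1)/10 = 28 - 1*(-7/10) = 28 + 7/10 = 287/10 ≈ 28.700)
q(W, B) = -1/19
d(M, R) = (3 + M)/(287/10 + R) (d(M, R) = (M + 3)/(R + 287/10) = (3 + M)/(287/10 + R))
-347/(q(-23, D(1)) - d(52, 34)) = -347/(-1/19 - 10*(3 + 52)/(287 + 10*34)) = -347/(-1/19 - 10*55/(287 + 340)) = -347/(-1/19 - 10*55/627) = -347/(-1/19 - 1*50/57) = -347/(-1/19 - 50/57) = -347/(-53/57) = -347*(-57/53) = 19779/53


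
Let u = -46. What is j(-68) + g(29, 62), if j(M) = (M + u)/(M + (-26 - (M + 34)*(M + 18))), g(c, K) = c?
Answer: 8690/299 ≈ 29.064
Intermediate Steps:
j(M) = (-46 + M)/(-26 + M - (18 + M)*(34 + M)) (j(M) = (M - 46)/(M + (-26 - (M + 34)*(M + 18))) = (-46 + M)/(M + (-26 - (34 + M)*(18 + M))) = (-46 + M)/(M + (-26 - (18 + M)*(34 + M))) = (-46 + M)/(-26 + M - (18 + M)*(34 + M)))
j(-68) + g(29, 62) = (46 - 1*(-68))/(638 + (-68)**2 + 51*(-68)) + 29 = (46 + 68)/(638 + 4624 - 3468) + 29 = 114/1794 + 29 = (1/1794)*114 + 29 = 19/299 + 29 = 8690/299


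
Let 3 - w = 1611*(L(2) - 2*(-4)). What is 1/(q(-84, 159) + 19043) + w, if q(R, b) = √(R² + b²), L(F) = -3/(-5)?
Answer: -25113193938881/1813017560 - 3*√3593/362603512 ≈ -13852.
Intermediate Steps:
L(F) = ⅗ (L(F) = -3*(-⅕) = ⅗)
w = -69258/5 (w = 3 - 1611*(⅗ - 2*(-4)) = 3 - 1611*(⅗ + 8) = 3 - 1611*43/5 = 3 - 1*69273/5 = 3 - 69273/5 = -69258/5 ≈ -13852.)
1/(q(-84, 159) + 19043) + w = 1/(√((-84)² + 159²) + 19043) - 69258/5 = 1/(√(7056 + 25281) + 19043) - 69258/5 = 1/(√32337 + 19043) - 69258/5 = 1/(3*√3593 + 19043) - 69258/5 = 1/(19043 + 3*√3593) - 69258/5 = -69258/5 + 1/(19043 + 3*√3593)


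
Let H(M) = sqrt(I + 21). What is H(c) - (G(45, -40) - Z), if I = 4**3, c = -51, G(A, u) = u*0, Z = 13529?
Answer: 13529 + sqrt(85) ≈ 13538.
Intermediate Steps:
G(A, u) = 0
I = 64
H(M) = sqrt(85) (H(M) = sqrt(64 + 21) = sqrt(85))
H(c) - (G(45, -40) - Z) = sqrt(85) - (0 - 1*13529) = sqrt(85) - (0 - 13529) = sqrt(85) - 1*(-13529) = sqrt(85) + 13529 = 13529 + sqrt(85)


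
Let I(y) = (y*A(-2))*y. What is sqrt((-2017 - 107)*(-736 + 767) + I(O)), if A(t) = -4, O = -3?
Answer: 6*I*sqrt(1830) ≈ 256.67*I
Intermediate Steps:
I(y) = -4*y**2 (I(y) = (y*(-4))*y = (-4*y)*y = -4*y**2)
sqrt((-2017 - 107)*(-736 + 767) + I(O)) = sqrt((-2017 - 107)*(-736 + 767) - 4*(-3)**2) = sqrt(-2124*31 - 4*9) = sqrt(-65844 - 36) = sqrt(-65880) = 6*I*sqrt(1830)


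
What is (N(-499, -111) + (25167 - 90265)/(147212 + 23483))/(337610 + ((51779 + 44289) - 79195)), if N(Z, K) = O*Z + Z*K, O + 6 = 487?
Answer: -31515482948/60508475685 ≈ -0.52084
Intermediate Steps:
O = 481 (O = -6 + 487 = 481)
N(Z, K) = 481*Z + K*Z (N(Z, K) = 481*Z + Z*K = 481*Z + K*Z)
(N(-499, -111) + (25167 - 90265)/(147212 + 23483))/(337610 + ((51779 + 44289) - 79195)) = (-499*(481 - 111) + (25167 - 90265)/(147212 + 23483))/(337610 + ((51779 + 44289) - 79195)) = (-499*370 - 65098/170695)/(337610 + (96068 - 79195)) = (-184630 - 65098*1/170695)/(337610 + 16873) = (-184630 - 65098/170695)/354483 = -31515482948/170695*1/354483 = -31515482948/60508475685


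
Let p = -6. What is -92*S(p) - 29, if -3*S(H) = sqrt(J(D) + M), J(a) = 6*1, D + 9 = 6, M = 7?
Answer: -29 + 92*sqrt(13)/3 ≈ 81.570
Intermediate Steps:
D = -3 (D = -9 + 6 = -3)
J(a) = 6
S(H) = -sqrt(13)/3 (S(H) = -sqrt(6 + 7)/3 = -sqrt(13)/3)
-92*S(p) - 29 = -(-92)*sqrt(13)/3 - 29 = 92*sqrt(13)/3 - 29 = -29 + 92*sqrt(13)/3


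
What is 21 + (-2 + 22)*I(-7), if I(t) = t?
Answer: -119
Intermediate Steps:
21 + (-2 + 22)*I(-7) = 21 + (-2 + 22)*(-7) = 21 + 20*(-7) = 21 - 140 = -119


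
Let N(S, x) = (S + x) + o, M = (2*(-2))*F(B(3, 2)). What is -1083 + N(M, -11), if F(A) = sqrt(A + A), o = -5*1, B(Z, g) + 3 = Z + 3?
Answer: -1099 - 4*sqrt(6) ≈ -1108.8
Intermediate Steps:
B(Z, g) = Z (B(Z, g) = -3 + (Z + 3) = -3 + (3 + Z) = Z)
o = -5
F(A) = sqrt(2)*sqrt(A) (F(A) = sqrt(2*A) = sqrt(2)*sqrt(A))
M = -4*sqrt(6) (M = (2*(-2))*(sqrt(2)*sqrt(3)) = -4*sqrt(6) ≈ -9.7980)
N(S, x) = -5 + S + x (N(S, x) = (S + x) - 5 = -5 + S + x)
-1083 + N(M, -11) = -1083 + (-5 - 4*sqrt(6) - 11) = -1083 + (-16 - 4*sqrt(6)) = -1099 - 4*sqrt(6)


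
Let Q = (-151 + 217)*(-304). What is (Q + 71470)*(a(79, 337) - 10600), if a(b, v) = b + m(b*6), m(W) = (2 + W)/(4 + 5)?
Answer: -4843113478/9 ≈ -5.3812e+8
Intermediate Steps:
Q = -20064 (Q = 66*(-304) = -20064)
m(W) = 2/9 + W/9 (m(W) = (2 + W)/9 = (2 + W)*(1/9) = 2/9 + W/9)
a(b, v) = 2/9 + 5*b/3 (a(b, v) = b + (2/9 + (b*6)/9) = b + (2/9 + (6*b)/9) = b + (2/9 + 2*b/3) = 2/9 + 5*b/3)
(Q + 71470)*(a(79, 337) - 10600) = (-20064 + 71470)*((2/9 + (5/3)*79) - 10600) = 51406*((2/9 + 395/3) - 10600) = 51406*(1187/9 - 10600) = 51406*(-94213/9) = -4843113478/9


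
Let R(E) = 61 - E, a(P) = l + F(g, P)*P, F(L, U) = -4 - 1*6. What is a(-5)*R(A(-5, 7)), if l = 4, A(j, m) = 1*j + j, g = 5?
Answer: 3834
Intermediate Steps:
F(L, U) = -10 (F(L, U) = -4 - 6 = -10)
A(j, m) = 2*j (A(j, m) = j + j = 2*j)
a(P) = 4 - 10*P
a(-5)*R(A(-5, 7)) = (4 - 10*(-5))*(61 - 2*(-5)) = (4 + 50)*(61 - 1*(-10)) = 54*(61 + 10) = 54*71 = 3834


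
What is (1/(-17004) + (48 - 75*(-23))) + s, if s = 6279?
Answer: 136916207/17004 ≈ 8052.0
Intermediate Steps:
(1/(-17004) + (48 - 75*(-23))) + s = (1/(-17004) + (48 - 75*(-23))) + 6279 = (-1/17004 + (48 + 1725)) + 6279 = (-1/17004 + 1773) + 6279 = 30148091/17004 + 6279 = 136916207/17004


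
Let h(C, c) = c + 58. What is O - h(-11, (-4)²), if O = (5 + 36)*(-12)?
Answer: -566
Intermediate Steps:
h(C, c) = 58 + c
O = -492 (O = 41*(-12) = -492)
O - h(-11, (-4)²) = -492 - (58 + (-4)²) = -492 - (58 + 16) = -492 - 1*74 = -492 - 74 = -566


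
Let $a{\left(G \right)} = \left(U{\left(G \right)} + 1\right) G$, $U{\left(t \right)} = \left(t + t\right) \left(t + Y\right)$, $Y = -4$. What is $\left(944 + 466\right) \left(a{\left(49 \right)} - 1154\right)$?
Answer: $303128850$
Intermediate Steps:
$U{\left(t \right)} = 2 t \left(-4 + t\right)$ ($U{\left(t \right)} = \left(t + t\right) \left(t - 4\right) = 2 t \left(-4 + t\right)$)
$a{\left(G \right)} = G \left(1 + 2 G \left(-4 + G\right)\right)$ ($a{\left(G \right)} = \left(2 G \left(-4 + G\right) + 1\right) G = \left(1 + 2 G \left(-4 + G\right)\right) G = G \left(1 + 2 G \left(-4 + G\right)\right)$)
$\left(944 + 466\right) \left(a{\left(49 \right)} - 1154\right) = \left(944 + 466\right) \left(49 \left(1 + 2 \cdot 49 \left(-4 + 49\right)\right) - 1154\right) = 1410 \left(49 \left(1 + 2 \cdot 49 \cdot 45\right) - 1154\right) = 1410 \left(49 \left(1 + 4410\right) - 1154\right) = 1410 \left(49 \cdot 4411 - 1154\right) = 1410 \left(216139 - 1154\right) = 1410 \cdot 214985 = 303128850$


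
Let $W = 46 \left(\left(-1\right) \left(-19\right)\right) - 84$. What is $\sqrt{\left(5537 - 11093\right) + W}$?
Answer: $i \sqrt{4766} \approx 69.036 i$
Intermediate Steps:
$W = 790$ ($W = 46 \cdot 19 - 84 = 874 - 84 = 790$)
$\sqrt{\left(5537 - 11093\right) + W} = \sqrt{\left(5537 - 11093\right) + 790} = \sqrt{-5556 + 790} = \sqrt{-4766} = i \sqrt{4766}$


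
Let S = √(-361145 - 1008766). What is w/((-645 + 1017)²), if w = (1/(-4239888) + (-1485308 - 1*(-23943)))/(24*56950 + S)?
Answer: -10378340077927675/1343260871762600311632 + 364471995713*I*√1369911/64476521844604814958336 ≈ -7.7262e-6 + 6.6162e-9*I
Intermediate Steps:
S = I*√1369911 (S = √(-1369911) = I*√1369911 ≈ 1170.4*I)
w = -6196023927121/(4239888*(1366800 + I*√1369911)) (w = (1/(-4239888) + (-1485308 - 1*(-23943)))/(24*56950 + I*√1369911) = (-1/4239888 + (-1485308 + 23943))/(1366800 + I*√1369911) = (-1/4239888 - 1461365)/(1366800 + I*√1369911) = -6196023927121/(4239888*(1366800 + I*√1369911)) ≈ -1.0692 + 0.00091558*I)
w/((-645 + 1017)²) = (-10378340077927675/9706764306296973 + 364471995713*I*√1369911/465924686702254704)/((-645 + 1017)²) = (-10378340077927675/9706764306296973 + 364471995713*I*√1369911/465924686702254704)/(372²) = (-10378340077927675/9706764306296973 + 364471995713*I*√1369911/465924686702254704)/138384 = (-10378340077927675/9706764306296973 + 364471995713*I*√1369911/465924686702254704)*(1/138384) = -10378340077927675/1343260871762600311632 + 364471995713*I*√1369911/64476521844604814958336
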